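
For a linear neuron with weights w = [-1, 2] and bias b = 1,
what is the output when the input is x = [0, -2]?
y = -3

y = (-1)(0) + (2)(-2) + 1 = -3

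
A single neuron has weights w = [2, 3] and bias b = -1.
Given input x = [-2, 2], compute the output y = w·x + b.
y = 1

y = (2)(-2) + (3)(2) + -1 = 1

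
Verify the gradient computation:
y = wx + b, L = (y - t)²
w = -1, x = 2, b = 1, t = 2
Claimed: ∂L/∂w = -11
Incorrect

y = (-1)(2) + 1 = -1
∂L/∂y = 2(y - t) = 2(-1 - 2) = -6
∂y/∂w = x = 2
∂L/∂w = -6 × 2 = -12

Claimed value: -11
Incorrect: The correct gradient is -12.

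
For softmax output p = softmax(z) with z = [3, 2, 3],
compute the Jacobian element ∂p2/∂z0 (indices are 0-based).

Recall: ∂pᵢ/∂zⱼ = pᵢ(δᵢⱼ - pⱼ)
∂p2/∂z0 = -0.1784

p = softmax(z) = [0.4223, 0.1554, 0.4223]
p2 = 0.4223, p0 = 0.4223

∂p2/∂z0 = -p2 × p0 = -0.4223 × 0.4223 = -0.1784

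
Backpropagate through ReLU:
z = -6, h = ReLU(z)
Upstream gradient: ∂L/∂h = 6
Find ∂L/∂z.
∂L/∂z = 0

h = ReLU(-6) = 0
Since z < 0: ∂h/∂z = 0
∂L/∂z = ∂L/∂h · ∂h/∂z = 6 × 0 = 0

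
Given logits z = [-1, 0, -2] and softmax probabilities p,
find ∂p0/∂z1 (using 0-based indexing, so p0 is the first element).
∂p0/∂z1 = -0.1628

p = softmax(z) = [0.2447, 0.6652, 0.09003]
p0 = 0.2447, p1 = 0.6652

∂p0/∂z1 = -p0 × p1 = -0.2447 × 0.6652 = -0.1628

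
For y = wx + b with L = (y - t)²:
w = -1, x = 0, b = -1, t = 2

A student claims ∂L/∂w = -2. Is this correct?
Incorrect

y = (-1)(0) + -1 = -1
∂L/∂y = 2(y - t) = 2(-1 - 2) = -6
∂y/∂w = x = 0
∂L/∂w = -6 × 0 = 0

Claimed value: -2
Incorrect: The correct gradient is 0.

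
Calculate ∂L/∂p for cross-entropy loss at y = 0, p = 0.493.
∂L/∂p = 1.972

∂L/∂p = -y/p + (1-y)/(1-p) = 0 + 1/0.507 = 1.972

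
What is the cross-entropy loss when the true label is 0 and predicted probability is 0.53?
L = 0.755

L = -0·log(0.53) - 1·log(0.47) = -log(0.47) = 0.755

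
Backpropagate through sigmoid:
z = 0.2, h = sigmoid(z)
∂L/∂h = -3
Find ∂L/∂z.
∂L/∂z = -0.7425

σ(0.2) = 0.5498
σ'(0.2) = σ(0.2)(1 - σ(0.2)) = 0.5498 × 0.4502 = 0.2475
∂L/∂z = ∂L/∂h · σ'(z) = -3 × 0.2475 = -0.7425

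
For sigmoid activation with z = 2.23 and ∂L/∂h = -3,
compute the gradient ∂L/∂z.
∂L/∂z = -0.263

σ(2.23) = 0.9029
σ'(2.23) = σ(2.23)(1 - σ(2.23)) = 0.9029 × 0.09709 = 0.08766
∂L/∂z = ∂L/∂h · σ'(z) = -3 × 0.08766 = -0.263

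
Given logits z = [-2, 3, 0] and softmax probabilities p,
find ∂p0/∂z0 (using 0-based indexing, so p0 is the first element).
∂p0/∂z0 = 0.006337

p = softmax(z) = [0.006377, 0.9465, 0.04712]
p0 = 0.006377

∂p0/∂z0 = p0(1 - p0) = 0.006377 × (1 - 0.006377) = 0.006337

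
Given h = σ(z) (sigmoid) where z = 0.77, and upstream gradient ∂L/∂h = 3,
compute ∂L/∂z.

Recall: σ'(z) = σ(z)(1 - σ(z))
∂L/∂z = 0.649

σ(0.77) = 0.6835
σ'(0.77) = σ(0.77)(1 - σ(0.77)) = 0.6835 × 0.3165 = 0.2163
∂L/∂z = ∂L/∂h · σ'(z) = 3 × 0.2163 = 0.649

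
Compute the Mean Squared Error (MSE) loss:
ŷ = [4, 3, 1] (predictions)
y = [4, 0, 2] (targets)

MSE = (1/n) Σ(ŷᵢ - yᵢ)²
MSE = 3.333

MSE = (1/3)((4-4)² + (3-0)² + (1-2)²) = (1/3)(0 + 9 + 1) = 3.333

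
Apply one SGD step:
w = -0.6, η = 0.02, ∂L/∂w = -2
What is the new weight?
w_new = -0.56

w_new = w - η·∂L/∂w = -0.6 - 0.02×(-2) = -0.6 - (-0.04) = -0.56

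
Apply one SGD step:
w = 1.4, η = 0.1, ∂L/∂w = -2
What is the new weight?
w_new = 1.6

w_new = w - η·∂L/∂w = 1.4 - 0.1×(-2) = 1.4 - (-0.2) = 1.6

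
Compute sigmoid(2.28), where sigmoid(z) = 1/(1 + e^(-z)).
0.9072

sigmoid(2.28) = 1/(1 + e^(-2.28)) = 1/(1 + 0.1023) = 0.9072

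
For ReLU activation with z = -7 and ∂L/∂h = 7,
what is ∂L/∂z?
∂L/∂z = 0

h = ReLU(-7) = 0
Since z < 0: ∂h/∂z = 0
∂L/∂z = ∂L/∂h · ∂h/∂z = 7 × 0 = 0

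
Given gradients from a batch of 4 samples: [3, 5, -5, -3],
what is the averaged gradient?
Average gradient = 0

Average = (1/4)(3 + 5 + -5 + -3) = 0/4 = 0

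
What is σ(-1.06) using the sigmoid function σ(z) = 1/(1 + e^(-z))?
0.2573

sigmoid(-1.06) = 1/(1 + e^(1.06)) = 1/(1 + 2.886) = 0.2573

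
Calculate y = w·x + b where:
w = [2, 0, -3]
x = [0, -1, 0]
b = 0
y = 0

y = (2)(0) + (0)(-1) + (-3)(0) + 0 = 0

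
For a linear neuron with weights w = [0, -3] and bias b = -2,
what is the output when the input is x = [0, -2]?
y = 4

y = (0)(0) + (-3)(-2) + -2 = 4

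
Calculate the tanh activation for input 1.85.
0.9517

tanh(1.85) = (e^(1.85) - e^(-1.85))/(e^(1.85) + e^(-1.85)) = 0.9517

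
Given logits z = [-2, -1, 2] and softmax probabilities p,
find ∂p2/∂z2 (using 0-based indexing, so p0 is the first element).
∂p2/∂z2 = 0.0597

p = softmax(z) = [0.01715, 0.04661, 0.9362]
p2 = 0.9362

∂p2/∂z2 = p2(1 - p2) = 0.9362 × (1 - 0.9362) = 0.0597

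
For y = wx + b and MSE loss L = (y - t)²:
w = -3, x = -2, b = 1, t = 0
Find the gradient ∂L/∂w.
∂L/∂w = -28

y = wx + b = (-3)(-2) + 1 = 7
∂L/∂y = 2(y - t) = 2(7 - 0) = 14
∂y/∂w = x = -2
∂L/∂w = ∂L/∂y · ∂y/∂w = 14 × -2 = -28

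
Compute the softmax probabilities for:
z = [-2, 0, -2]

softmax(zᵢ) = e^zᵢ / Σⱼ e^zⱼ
p = [0.1065, 0.787, 0.1065]

exp(z) = [0.1353, 1, 0.1353]
Sum = 1.271
p = [0.1065, 0.787, 0.1065]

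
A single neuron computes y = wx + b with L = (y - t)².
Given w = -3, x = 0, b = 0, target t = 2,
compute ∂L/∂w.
∂L/∂w = 0

y = wx + b = (-3)(0) + 0 = 0
∂L/∂y = 2(y - t) = 2(0 - 2) = -4
∂y/∂w = x = 0
∂L/∂w = ∂L/∂y · ∂y/∂w = -4 × 0 = 0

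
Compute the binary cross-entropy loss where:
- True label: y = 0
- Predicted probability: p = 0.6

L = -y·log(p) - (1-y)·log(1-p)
L = 0.9163

L = -0·log(0.6) - 1·log(0.4) = -log(0.4) = 0.9163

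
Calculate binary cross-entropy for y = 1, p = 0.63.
L = 0.462

L = -1·log(0.63) - 0·log(0.37) = -log(0.63) = 0.462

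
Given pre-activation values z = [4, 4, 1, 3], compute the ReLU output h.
h = [4, 4, 1, 3]

ReLU applied element-wise: max(0,4)=4, max(0,4)=4, max(0,1)=1, max(0,3)=3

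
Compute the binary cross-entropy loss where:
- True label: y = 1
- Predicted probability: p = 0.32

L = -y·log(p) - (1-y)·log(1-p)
L = 1.139

L = -1·log(0.32) - 0·log(0.68) = -log(0.32) = 1.139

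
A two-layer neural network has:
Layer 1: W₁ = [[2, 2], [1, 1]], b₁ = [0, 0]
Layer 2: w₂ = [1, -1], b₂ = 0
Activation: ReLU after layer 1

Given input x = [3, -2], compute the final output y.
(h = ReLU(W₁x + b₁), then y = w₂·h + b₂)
y = 1

Layer 1 pre-activation: z₁ = [2, 1]
After ReLU: h = [2, 1]
Layer 2 output: y = 1×2 + -1×1 + 0 = 1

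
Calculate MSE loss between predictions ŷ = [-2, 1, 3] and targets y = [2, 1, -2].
MSE = 13.67

MSE = (1/3)((-2-2)² + (1-1)² + (3--2)²) = (1/3)(16 + 0 + 25) = 13.67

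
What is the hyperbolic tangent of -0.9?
-0.7163

tanh(-0.9) = (e^(-0.9) - e^(0.9))/(e^(-0.9) + e^(0.9)) = -0.7163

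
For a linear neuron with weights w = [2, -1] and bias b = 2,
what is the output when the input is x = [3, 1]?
y = 7

y = (2)(3) + (-1)(1) + 2 = 7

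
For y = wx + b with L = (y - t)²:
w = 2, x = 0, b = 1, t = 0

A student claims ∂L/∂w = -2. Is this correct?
Incorrect

y = (2)(0) + 1 = 1
∂L/∂y = 2(y - t) = 2(1 - 0) = 2
∂y/∂w = x = 0
∂L/∂w = 2 × 0 = 0

Claimed value: -2
Incorrect: The correct gradient is 0.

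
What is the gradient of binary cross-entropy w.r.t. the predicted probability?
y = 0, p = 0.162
∂L/∂p = 1.193

∂L/∂p = -y/p + (1-y)/(1-p) = 0 + 1/0.838 = 1.193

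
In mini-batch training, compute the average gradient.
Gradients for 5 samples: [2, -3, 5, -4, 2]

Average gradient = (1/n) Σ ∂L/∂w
Average gradient = 0.4

Average = (1/5)(2 + -3 + 5 + -4 + 2) = 2/5 = 0.4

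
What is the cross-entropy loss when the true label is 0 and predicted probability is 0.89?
L = 2.207

L = -0·log(0.89) - 1·log(0.11) = -log(0.11) = 2.207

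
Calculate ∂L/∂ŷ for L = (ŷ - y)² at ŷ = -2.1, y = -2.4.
∂L/∂ŷ = 0.6

∂L/∂ŷ = 2(ŷ - y) = 2(-2.1 - -2.4) = 2(0.3) = 0.6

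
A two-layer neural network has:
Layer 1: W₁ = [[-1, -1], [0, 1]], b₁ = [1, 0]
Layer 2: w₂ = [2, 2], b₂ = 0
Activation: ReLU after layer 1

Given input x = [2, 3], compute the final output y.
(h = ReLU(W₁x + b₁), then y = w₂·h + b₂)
y = 6

Layer 1 pre-activation: z₁ = [-4, 3]
After ReLU: h = [0, 3]
Layer 2 output: y = 2×0 + 2×3 + 0 = 6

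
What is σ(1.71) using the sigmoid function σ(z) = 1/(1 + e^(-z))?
0.8468

sigmoid(1.71) = 1/(1 + e^(-1.71)) = 1/(1 + 0.1809) = 0.8468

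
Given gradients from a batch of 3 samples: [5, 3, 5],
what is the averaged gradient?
Average gradient = 4.333

Average = (1/3)(5 + 3 + 5) = 13/3 = 4.333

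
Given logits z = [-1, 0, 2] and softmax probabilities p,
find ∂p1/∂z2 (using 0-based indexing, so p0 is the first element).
∂p1/∂z2 = -0.09636

p = softmax(z) = [0.04201, 0.1142, 0.8438]
p1 = 0.1142, p2 = 0.8438

∂p1/∂z2 = -p1 × p2 = -0.1142 × 0.8438 = -0.09636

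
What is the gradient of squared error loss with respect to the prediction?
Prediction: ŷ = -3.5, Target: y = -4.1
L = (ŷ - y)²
∂L/∂ŷ = 1.2

∂L/∂ŷ = 2(ŷ - y) = 2(-3.5 - -4.1) = 2(0.6) = 1.2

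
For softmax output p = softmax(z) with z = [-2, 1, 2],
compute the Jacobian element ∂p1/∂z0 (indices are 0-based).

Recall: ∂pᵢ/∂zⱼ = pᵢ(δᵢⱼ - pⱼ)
∂p1/∂z0 = -0.003507

p = softmax(z) = [0.01321, 0.2654, 0.7214]
p1 = 0.2654, p0 = 0.01321

∂p1/∂z0 = -p1 × p0 = -0.2654 × 0.01321 = -0.003507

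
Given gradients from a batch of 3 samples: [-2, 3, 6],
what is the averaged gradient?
Average gradient = 2.333

Average = (1/3)(-2 + 3 + 6) = 7/3 = 2.333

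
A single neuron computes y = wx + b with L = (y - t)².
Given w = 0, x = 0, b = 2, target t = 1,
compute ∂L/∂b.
∂L/∂b = 2

y = wx + b = (0)(0) + 2 = 2
∂L/∂y = 2(y - t) = 2(2 - 1) = 2
∂y/∂b = 1
∂L/∂b = ∂L/∂y · ∂y/∂b = 2 × 1 = 2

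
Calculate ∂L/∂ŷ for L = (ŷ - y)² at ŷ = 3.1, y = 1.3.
∂L/∂ŷ = 3.6

∂L/∂ŷ = 2(ŷ - y) = 2(3.1 - 1.3) = 2(1.8) = 3.6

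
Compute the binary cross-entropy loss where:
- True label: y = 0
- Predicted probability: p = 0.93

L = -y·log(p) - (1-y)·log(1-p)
L = 2.659

L = -0·log(0.93) - 1·log(0.07) = -log(0.07) = 2.659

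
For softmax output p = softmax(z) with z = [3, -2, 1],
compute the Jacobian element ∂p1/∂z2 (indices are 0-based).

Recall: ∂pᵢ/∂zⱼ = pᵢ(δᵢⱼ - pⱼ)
∂p1/∂z2 = -0.0006991

p = softmax(z) = [0.8756, 0.0059, 0.1185]
p1 = 0.0059, p2 = 0.1185

∂p1/∂z2 = -p1 × p2 = -0.0059 × 0.1185 = -0.0006991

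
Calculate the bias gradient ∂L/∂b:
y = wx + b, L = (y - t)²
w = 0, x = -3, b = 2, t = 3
∂L/∂b = -2

y = wx + b = (0)(-3) + 2 = 2
∂L/∂y = 2(y - t) = 2(2 - 3) = -2
∂y/∂b = 1
∂L/∂b = ∂L/∂y · ∂y/∂b = -2 × 1 = -2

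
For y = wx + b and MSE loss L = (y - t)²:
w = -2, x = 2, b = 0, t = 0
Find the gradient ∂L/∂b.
∂L/∂b = -8

y = wx + b = (-2)(2) + 0 = -4
∂L/∂y = 2(y - t) = 2(-4 - 0) = -8
∂y/∂b = 1
∂L/∂b = ∂L/∂y · ∂y/∂b = -8 × 1 = -8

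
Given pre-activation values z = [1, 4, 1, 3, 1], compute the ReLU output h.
h = [1, 4, 1, 3, 1]

ReLU applied element-wise: max(0,1)=1, max(0,4)=4, max(0,1)=1, max(0,3)=3, max(0,1)=1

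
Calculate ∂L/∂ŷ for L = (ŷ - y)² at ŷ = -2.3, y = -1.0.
∂L/∂ŷ = -2.6

∂L/∂ŷ = 2(ŷ - y) = 2(-2.3 - -1.0) = 2(-1.3) = -2.6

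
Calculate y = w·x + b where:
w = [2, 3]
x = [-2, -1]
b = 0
y = -7

y = (2)(-2) + (3)(-1) + 0 = -7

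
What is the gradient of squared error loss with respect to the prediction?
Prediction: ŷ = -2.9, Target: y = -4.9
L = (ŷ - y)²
∂L/∂ŷ = 4.0

∂L/∂ŷ = 2(ŷ - y) = 2(-2.9 - -4.9) = 2(2.0) = 4.0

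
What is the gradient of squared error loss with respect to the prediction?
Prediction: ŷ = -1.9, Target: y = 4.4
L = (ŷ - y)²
∂L/∂ŷ = -12.6

∂L/∂ŷ = 2(ŷ - y) = 2(-1.9 - 4.4) = 2(-6.3) = -12.6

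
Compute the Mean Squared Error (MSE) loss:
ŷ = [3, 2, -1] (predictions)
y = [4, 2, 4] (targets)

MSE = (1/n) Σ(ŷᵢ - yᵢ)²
MSE = 8.667

MSE = (1/3)((3-4)² + (2-2)² + (-1-4)²) = (1/3)(1 + 0 + 25) = 8.667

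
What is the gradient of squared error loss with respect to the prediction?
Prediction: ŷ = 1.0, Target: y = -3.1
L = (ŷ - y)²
∂L/∂ŷ = 8.2

∂L/∂ŷ = 2(ŷ - y) = 2(1.0 - -3.1) = 2(4.1) = 8.2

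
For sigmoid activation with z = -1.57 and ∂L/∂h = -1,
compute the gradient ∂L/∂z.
∂L/∂z = -0.1426

σ(-1.57) = 0.1722
σ'(-1.57) = σ(-1.57)(1 - σ(-1.57)) = 0.1722 × 0.8278 = 0.1426
∂L/∂z = ∂L/∂h · σ'(z) = -1 × 0.1426 = -0.1426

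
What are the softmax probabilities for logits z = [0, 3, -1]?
p = [0.0466, 0.9362, 0.0171]

exp(z) = [1, 20.09, 0.3679]
Sum = 21.45
p = [0.0466, 0.9362, 0.0171]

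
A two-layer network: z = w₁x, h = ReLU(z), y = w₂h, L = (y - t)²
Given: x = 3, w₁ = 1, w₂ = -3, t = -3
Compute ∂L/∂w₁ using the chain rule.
∂L/∂w₁ = 108

Forward pass:
z = w₁x = 1×3 = 3
h = ReLU(3) = 3
y = w₂h = -3×3 = -9

Backward pass:
∂L/∂y = 2(y - t) = 2(-9 - -3) = -12
∂y/∂h = w₂ = -3
∂h/∂z = 1 (ReLU derivative)
∂z/∂w₁ = x = 3

∂L/∂w₁ = -12 × -3 × 1 × 3 = 108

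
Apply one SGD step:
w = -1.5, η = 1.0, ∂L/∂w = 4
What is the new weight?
w_new = -5.5

w_new = w - η·∂L/∂w = -1.5 - 1.0×(4) = -1.5 - (4) = -5.5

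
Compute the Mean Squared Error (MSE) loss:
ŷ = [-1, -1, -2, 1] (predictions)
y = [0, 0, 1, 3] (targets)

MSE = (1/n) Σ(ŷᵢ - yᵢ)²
MSE = 3.75

MSE = (1/4)((-1-0)² + (-1-0)² + (-2-1)² + (1-3)²) = (1/4)(1 + 1 + 9 + 4) = 3.75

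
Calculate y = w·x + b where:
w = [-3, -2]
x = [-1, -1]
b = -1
y = 4

y = (-3)(-1) + (-2)(-1) + -1 = 4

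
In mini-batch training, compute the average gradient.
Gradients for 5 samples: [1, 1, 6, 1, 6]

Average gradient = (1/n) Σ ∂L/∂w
Average gradient = 3

Average = (1/5)(1 + 1 + 6 + 1 + 6) = 15/5 = 3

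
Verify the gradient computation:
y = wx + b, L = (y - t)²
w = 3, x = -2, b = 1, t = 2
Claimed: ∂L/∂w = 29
Incorrect

y = (3)(-2) + 1 = -5
∂L/∂y = 2(y - t) = 2(-5 - 2) = -14
∂y/∂w = x = -2
∂L/∂w = -14 × -2 = 28

Claimed value: 29
Incorrect: The correct gradient is 28.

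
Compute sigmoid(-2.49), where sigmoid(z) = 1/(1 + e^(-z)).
0.07656

sigmoid(-2.49) = 1/(1 + e^(2.49)) = 1/(1 + 12.06) = 0.07656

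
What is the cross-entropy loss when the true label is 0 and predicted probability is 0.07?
L = 0.07257

L = -0·log(0.07) - 1·log(0.93) = -log(0.93) = 0.07257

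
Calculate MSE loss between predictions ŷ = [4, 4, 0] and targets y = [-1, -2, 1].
MSE = 20.67

MSE = (1/3)((4--1)² + (4--2)² + (0-1)²) = (1/3)(25 + 36 + 1) = 20.67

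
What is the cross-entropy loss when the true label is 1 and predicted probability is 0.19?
L = 1.661

L = -1·log(0.19) - 0·log(0.81) = -log(0.19) = 1.661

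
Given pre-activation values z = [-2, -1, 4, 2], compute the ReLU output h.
h = [0, 0, 4, 2]

ReLU applied element-wise: max(0,-2)=0, max(0,-1)=0, max(0,4)=4, max(0,2)=2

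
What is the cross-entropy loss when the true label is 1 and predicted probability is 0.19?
L = 1.661

L = -1·log(0.19) - 0·log(0.81) = -log(0.19) = 1.661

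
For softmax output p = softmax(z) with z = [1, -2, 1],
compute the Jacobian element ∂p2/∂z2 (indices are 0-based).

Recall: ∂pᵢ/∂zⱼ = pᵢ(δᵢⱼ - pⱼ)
∂p2/∂z2 = 0.2499

p = softmax(z) = [0.4879, 0.02429, 0.4879]
p2 = 0.4879

∂p2/∂z2 = p2(1 - p2) = 0.4879 × (1 - 0.4879) = 0.2499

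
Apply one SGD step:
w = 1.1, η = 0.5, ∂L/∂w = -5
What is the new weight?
w_new = 3.6

w_new = w - η·∂L/∂w = 1.1 - 0.5×(-5) = 1.1 - (-2.5) = 3.6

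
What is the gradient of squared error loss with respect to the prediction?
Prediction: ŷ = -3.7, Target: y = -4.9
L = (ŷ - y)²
∂L/∂ŷ = 2.4

∂L/∂ŷ = 2(ŷ - y) = 2(-3.7 - -4.9) = 2(1.2) = 2.4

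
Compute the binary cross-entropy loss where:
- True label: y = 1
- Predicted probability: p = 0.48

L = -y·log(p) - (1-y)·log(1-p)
L = 0.734

L = -1·log(0.48) - 0·log(0.52) = -log(0.48) = 0.734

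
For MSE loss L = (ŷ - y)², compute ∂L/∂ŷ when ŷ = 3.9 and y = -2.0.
∂L/∂ŷ = 11.8

∂L/∂ŷ = 2(ŷ - y) = 2(3.9 - -2.0) = 2(5.9) = 11.8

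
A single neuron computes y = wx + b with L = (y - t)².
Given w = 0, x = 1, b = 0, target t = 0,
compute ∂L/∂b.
∂L/∂b = 0

y = wx + b = (0)(1) + 0 = 0
∂L/∂y = 2(y - t) = 2(0 - 0) = 0
∂y/∂b = 1
∂L/∂b = ∂L/∂y · ∂y/∂b = 0 × 1 = 0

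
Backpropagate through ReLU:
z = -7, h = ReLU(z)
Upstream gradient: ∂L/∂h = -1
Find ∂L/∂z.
∂L/∂z = 0

h = ReLU(-7) = 0
Since z < 0: ∂h/∂z = 0
∂L/∂z = ∂L/∂h · ∂h/∂z = -1 × 0 = 0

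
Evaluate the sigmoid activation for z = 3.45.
0.9692

sigmoid(3.45) = 1/(1 + e^(-3.45)) = 1/(1 + 0.03175) = 0.9692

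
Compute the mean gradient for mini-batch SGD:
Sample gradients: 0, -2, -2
Average gradient = -1.333

Average = (1/3)(0 + -2 + -2) = -4/3 = -1.333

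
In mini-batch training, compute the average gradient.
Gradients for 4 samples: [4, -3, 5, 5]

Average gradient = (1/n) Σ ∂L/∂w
Average gradient = 2.75

Average = (1/4)(4 + -3 + 5 + 5) = 11/4 = 2.75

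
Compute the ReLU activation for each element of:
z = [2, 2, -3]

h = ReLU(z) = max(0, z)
h = [2, 2, 0]

ReLU applied element-wise: max(0,2)=2, max(0,2)=2, max(0,-3)=0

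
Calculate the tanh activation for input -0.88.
-0.7064

tanh(-0.88) = (e^(-0.88) - e^(0.88))/(e^(-0.88) + e^(0.88)) = -0.7064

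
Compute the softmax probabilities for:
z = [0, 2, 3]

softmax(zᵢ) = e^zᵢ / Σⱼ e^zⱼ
p = [0.0351, 0.2595, 0.7054]

exp(z) = [1, 7.389, 20.09]
Sum = 28.47
p = [0.0351, 0.2595, 0.7054]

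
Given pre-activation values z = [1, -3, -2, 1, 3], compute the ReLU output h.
h = [1, 0, 0, 1, 3]

ReLU applied element-wise: max(0,1)=1, max(0,-3)=0, max(0,-2)=0, max(0,1)=1, max(0,3)=3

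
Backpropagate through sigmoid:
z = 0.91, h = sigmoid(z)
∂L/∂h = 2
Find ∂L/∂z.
∂L/∂z = 0.4093

σ(0.91) = 0.713
σ'(0.91) = σ(0.91)(1 - σ(0.91)) = 0.713 × 0.287 = 0.2046
∂L/∂z = ∂L/∂h · σ'(z) = 2 × 0.2046 = 0.4093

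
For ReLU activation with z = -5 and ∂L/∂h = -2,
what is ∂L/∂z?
∂L/∂z = 0

h = ReLU(-5) = 0
Since z < 0: ∂h/∂z = 0
∂L/∂z = ∂L/∂h · ∂h/∂z = -2 × 0 = 0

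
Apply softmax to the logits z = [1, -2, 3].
p = [0.1185, 0.0059, 0.8756]

exp(z) = [2.718, 0.1353, 20.09]
Sum = 22.94
p = [0.1185, 0.0059, 0.8756]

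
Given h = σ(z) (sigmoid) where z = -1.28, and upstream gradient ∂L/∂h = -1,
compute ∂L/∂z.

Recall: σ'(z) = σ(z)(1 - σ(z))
∂L/∂z = -0.1702

σ(-1.28) = 0.2176
σ'(-1.28) = σ(-1.28)(1 - σ(-1.28)) = 0.2176 × 0.7824 = 0.1702
∂L/∂z = ∂L/∂h · σ'(z) = -1 × 0.1702 = -0.1702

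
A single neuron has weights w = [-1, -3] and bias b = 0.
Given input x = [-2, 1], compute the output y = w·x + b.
y = -1

y = (-1)(-2) + (-3)(1) + 0 = -1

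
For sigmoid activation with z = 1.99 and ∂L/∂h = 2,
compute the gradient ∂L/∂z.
∂L/∂z = 0.2116

σ(1.99) = 0.8797
σ'(1.99) = σ(1.99)(1 - σ(1.99)) = 0.8797 × 0.1203 = 0.1058
∂L/∂z = ∂L/∂h · σ'(z) = 2 × 0.1058 = 0.2116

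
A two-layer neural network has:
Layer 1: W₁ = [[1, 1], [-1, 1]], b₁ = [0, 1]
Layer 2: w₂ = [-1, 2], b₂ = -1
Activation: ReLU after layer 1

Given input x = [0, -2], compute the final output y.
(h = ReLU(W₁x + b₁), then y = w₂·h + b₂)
y = -1

Layer 1 pre-activation: z₁ = [-2, -1]
After ReLU: h = [0, 0]
Layer 2 output: y = -1×0 + 2×0 + -1 = -1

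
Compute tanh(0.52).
0.4777

tanh(0.52) = (e^(0.52) - e^(-0.52))/(e^(0.52) + e^(-0.52)) = 0.4777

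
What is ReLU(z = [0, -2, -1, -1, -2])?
h = [0, 0, 0, 0, 0]

ReLU applied element-wise: max(0,0)=0, max(0,-2)=0, max(0,-1)=0, max(0,-1)=0, max(0,-2)=0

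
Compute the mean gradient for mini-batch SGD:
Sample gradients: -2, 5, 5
Average gradient = 2.667

Average = (1/3)(-2 + 5 + 5) = 8/3 = 2.667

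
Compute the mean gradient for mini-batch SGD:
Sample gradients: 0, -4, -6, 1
Average gradient = -2.25

Average = (1/4)(0 + -4 + -6 + 1) = -9/4 = -2.25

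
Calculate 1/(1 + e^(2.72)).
0.0618

sigmoid(-2.72) = 1/(1 + e^(2.72)) = 1/(1 + 15.18) = 0.0618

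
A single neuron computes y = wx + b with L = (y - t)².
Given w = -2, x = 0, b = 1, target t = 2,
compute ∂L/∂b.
∂L/∂b = -2

y = wx + b = (-2)(0) + 1 = 1
∂L/∂y = 2(y - t) = 2(1 - 2) = -2
∂y/∂b = 1
∂L/∂b = ∂L/∂y · ∂y/∂b = -2 × 1 = -2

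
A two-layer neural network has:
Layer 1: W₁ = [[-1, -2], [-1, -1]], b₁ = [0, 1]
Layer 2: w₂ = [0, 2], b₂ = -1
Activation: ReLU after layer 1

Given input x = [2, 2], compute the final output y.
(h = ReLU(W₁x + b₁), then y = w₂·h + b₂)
y = -1

Layer 1 pre-activation: z₁ = [-6, -3]
After ReLU: h = [0, 0]
Layer 2 output: y = 0×0 + 2×0 + -1 = -1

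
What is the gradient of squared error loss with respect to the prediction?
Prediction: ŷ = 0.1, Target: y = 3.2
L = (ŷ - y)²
∂L/∂ŷ = -6.2

∂L/∂ŷ = 2(ŷ - y) = 2(0.1 - 3.2) = 2(-3.1) = -6.2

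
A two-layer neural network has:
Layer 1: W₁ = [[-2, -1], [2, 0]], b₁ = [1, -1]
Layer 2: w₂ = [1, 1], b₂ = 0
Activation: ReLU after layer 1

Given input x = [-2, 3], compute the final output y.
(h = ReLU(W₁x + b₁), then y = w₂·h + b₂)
y = 2

Layer 1 pre-activation: z₁ = [2, -5]
After ReLU: h = [2, 0]
Layer 2 output: y = 1×2 + 1×0 + 0 = 2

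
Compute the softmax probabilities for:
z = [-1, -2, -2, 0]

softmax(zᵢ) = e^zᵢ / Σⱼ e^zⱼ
p = [0.2245, 0.0826, 0.0826, 0.6103]

exp(z) = [0.3679, 0.1353, 0.1353, 1]
Sum = 1.639
p = [0.2245, 0.0826, 0.0826, 0.6103]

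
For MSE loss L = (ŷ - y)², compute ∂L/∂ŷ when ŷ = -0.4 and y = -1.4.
∂L/∂ŷ = 2.0

∂L/∂ŷ = 2(ŷ - y) = 2(-0.4 - -1.4) = 2(1.0) = 2.0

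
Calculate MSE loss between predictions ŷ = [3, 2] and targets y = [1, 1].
MSE = 2.5

MSE = (1/2)((3-1)² + (2-1)²) = (1/2)(4 + 1) = 2.5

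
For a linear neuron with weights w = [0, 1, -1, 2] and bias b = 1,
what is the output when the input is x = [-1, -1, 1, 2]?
y = 3

y = (0)(-1) + (1)(-1) + (-1)(1) + (2)(2) + 1 = 3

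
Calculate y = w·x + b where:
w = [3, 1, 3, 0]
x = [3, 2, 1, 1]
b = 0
y = 14

y = (3)(3) + (1)(2) + (3)(1) + (0)(1) + 0 = 14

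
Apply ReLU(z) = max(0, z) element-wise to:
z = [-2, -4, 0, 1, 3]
h = [0, 0, 0, 1, 3]

ReLU applied element-wise: max(0,-2)=0, max(0,-4)=0, max(0,0)=0, max(0,1)=1, max(0,3)=3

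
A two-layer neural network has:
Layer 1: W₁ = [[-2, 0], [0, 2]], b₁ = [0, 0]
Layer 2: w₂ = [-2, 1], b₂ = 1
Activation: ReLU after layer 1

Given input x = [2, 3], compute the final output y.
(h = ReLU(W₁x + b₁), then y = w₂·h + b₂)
y = 7

Layer 1 pre-activation: z₁ = [-4, 6]
After ReLU: h = [0, 6]
Layer 2 output: y = -2×0 + 1×6 + 1 = 7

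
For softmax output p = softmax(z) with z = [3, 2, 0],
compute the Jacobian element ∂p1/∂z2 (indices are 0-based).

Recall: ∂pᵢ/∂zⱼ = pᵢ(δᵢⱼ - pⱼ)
∂p1/∂z2 = -0.009113

p = softmax(z) = [0.7054, 0.2595, 0.03512]
p1 = 0.2595, p2 = 0.03512

∂p1/∂z2 = -p1 × p2 = -0.2595 × 0.03512 = -0.009113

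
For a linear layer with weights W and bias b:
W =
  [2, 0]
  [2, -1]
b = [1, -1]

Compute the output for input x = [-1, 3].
y = [-1, -6]

Wx = [2×-1 + 0×3, 2×-1 + -1×3]
   = [-2, -5]
y = Wx + b = [-2 + 1, -5 + -1] = [-1, -6]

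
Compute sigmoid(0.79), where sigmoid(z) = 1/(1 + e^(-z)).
0.6878

sigmoid(0.79) = 1/(1 + e^(-0.79)) = 1/(1 + 0.4538) = 0.6878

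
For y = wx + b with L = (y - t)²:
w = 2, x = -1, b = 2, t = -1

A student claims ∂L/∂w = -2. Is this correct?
Correct

y = (2)(-1) + 2 = 0
∂L/∂y = 2(y - t) = 2(0 - -1) = 2
∂y/∂w = x = -1
∂L/∂w = 2 × -1 = -2

Claimed value: -2
Correct: The correct gradient is -2.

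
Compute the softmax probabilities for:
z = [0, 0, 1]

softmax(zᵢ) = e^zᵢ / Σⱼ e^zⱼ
p = [0.2119, 0.2119, 0.5761]

exp(z) = [1, 1, 2.718]
Sum = 4.718
p = [0.2119, 0.2119, 0.5761]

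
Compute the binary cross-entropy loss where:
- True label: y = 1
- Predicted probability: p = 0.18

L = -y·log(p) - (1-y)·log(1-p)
L = 1.715

L = -1·log(0.18) - 0·log(0.82) = -log(0.18) = 1.715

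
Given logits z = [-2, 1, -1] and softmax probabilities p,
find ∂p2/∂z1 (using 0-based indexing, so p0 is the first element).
∂p2/∂z1 = -0.09636

p = softmax(z) = [0.04201, 0.8438, 0.1142]
p2 = 0.1142, p1 = 0.8438

∂p2/∂z1 = -p2 × p1 = -0.1142 × 0.8438 = -0.09636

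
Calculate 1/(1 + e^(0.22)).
0.4452

sigmoid(-0.22) = 1/(1 + e^(0.22)) = 1/(1 + 1.246) = 0.4452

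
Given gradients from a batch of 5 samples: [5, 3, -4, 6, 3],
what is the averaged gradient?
Average gradient = 2.6

Average = (1/5)(5 + 3 + -4 + 6 + 3) = 13/5 = 2.6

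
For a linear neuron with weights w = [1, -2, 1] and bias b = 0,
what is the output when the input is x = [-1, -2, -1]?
y = 2

y = (1)(-1) + (-2)(-2) + (1)(-1) + 0 = 2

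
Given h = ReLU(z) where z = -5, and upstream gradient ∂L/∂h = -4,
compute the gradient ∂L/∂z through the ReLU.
∂L/∂z = 0

h = ReLU(-5) = 0
Since z < 0: ∂h/∂z = 0
∂L/∂z = ∂L/∂h · ∂h/∂z = -4 × 0 = 0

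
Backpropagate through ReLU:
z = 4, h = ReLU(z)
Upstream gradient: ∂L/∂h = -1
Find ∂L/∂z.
∂L/∂z = -1

h = ReLU(4) = 4
Since z > 0: ∂h/∂z = 1
∂L/∂z = ∂L/∂h · ∂h/∂z = -1 × 1 = -1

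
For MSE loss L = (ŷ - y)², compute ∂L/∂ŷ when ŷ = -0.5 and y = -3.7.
∂L/∂ŷ = 6.4

∂L/∂ŷ = 2(ŷ - y) = 2(-0.5 - -3.7) = 2(3.2) = 6.4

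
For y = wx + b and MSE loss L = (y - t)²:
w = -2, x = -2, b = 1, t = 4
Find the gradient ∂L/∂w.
∂L/∂w = -4

y = wx + b = (-2)(-2) + 1 = 5
∂L/∂y = 2(y - t) = 2(5 - 4) = 2
∂y/∂w = x = -2
∂L/∂w = ∂L/∂y · ∂y/∂w = 2 × -2 = -4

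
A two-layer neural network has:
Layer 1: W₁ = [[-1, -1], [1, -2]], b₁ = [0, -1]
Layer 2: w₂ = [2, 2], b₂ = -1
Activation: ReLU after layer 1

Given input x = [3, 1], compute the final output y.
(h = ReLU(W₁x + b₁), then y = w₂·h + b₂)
y = -1

Layer 1 pre-activation: z₁ = [-4, 0]
After ReLU: h = [0, 0]
Layer 2 output: y = 2×0 + 2×0 + -1 = -1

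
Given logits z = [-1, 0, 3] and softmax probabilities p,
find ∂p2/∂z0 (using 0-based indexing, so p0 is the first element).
∂p2/∂z0 = -0.01605

p = softmax(z) = [0.01715, 0.04661, 0.9362]
p2 = 0.9362, p0 = 0.01715

∂p2/∂z0 = -p2 × p0 = -0.9362 × 0.01715 = -0.01605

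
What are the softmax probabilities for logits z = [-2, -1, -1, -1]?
p = [0.1092, 0.2969, 0.2969, 0.2969]

exp(z) = [0.1353, 0.3679, 0.3679, 0.3679]
Sum = 1.239
p = [0.1092, 0.2969, 0.2969, 0.2969]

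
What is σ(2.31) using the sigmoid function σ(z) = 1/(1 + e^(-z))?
0.9097

sigmoid(2.31) = 1/(1 + e^(-2.31)) = 1/(1 + 0.09926) = 0.9097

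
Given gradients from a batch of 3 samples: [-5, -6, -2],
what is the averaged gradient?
Average gradient = -4.333

Average = (1/3)(-5 + -6 + -2) = -13/3 = -4.333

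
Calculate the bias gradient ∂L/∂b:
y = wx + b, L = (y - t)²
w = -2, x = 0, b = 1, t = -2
∂L/∂b = 6

y = wx + b = (-2)(0) + 1 = 1
∂L/∂y = 2(y - t) = 2(1 - -2) = 6
∂y/∂b = 1
∂L/∂b = ∂L/∂y · ∂y/∂b = 6 × 1 = 6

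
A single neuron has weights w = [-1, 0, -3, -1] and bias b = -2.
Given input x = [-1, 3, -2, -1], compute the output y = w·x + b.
y = 6

y = (-1)(-1) + (0)(3) + (-3)(-2) + (-1)(-1) + -2 = 6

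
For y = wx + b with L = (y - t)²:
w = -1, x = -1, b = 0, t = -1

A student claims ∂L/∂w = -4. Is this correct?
Correct

y = (-1)(-1) + 0 = 1
∂L/∂y = 2(y - t) = 2(1 - -1) = 4
∂y/∂w = x = -1
∂L/∂w = 4 × -1 = -4

Claimed value: -4
Correct: The correct gradient is -4.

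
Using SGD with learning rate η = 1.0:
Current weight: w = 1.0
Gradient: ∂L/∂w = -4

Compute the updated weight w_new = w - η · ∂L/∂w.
w_new = 5

w_new = w - η·∂L/∂w = 1.0 - 1.0×(-4) = 1.0 - (-4) = 5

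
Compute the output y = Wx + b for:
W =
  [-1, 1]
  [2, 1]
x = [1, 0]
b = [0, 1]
y = [-1, 3]

Wx = [-1×1 + 1×0, 2×1 + 1×0]
   = [-1, 2]
y = Wx + b = [-1 + 0, 2 + 1] = [-1, 3]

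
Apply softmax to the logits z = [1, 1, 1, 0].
p = [0.2969, 0.2969, 0.2969, 0.1092]

exp(z) = [2.718, 2.718, 2.718, 1]
Sum = 9.155
p = [0.2969, 0.2969, 0.2969, 0.1092]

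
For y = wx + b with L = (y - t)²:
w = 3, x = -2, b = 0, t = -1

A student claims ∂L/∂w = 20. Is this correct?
Correct

y = (3)(-2) + 0 = -6
∂L/∂y = 2(y - t) = 2(-6 - -1) = -10
∂y/∂w = x = -2
∂L/∂w = -10 × -2 = 20

Claimed value: 20
Correct: The correct gradient is 20.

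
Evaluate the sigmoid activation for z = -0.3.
0.4256

sigmoid(-0.3) = 1/(1 + e^(0.3)) = 1/(1 + 1.35) = 0.4256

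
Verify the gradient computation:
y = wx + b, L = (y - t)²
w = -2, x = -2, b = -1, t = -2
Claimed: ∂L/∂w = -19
Incorrect

y = (-2)(-2) + -1 = 3
∂L/∂y = 2(y - t) = 2(3 - -2) = 10
∂y/∂w = x = -2
∂L/∂w = 10 × -2 = -20

Claimed value: -19
Incorrect: The correct gradient is -20.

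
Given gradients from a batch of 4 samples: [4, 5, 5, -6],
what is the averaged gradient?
Average gradient = 2

Average = (1/4)(4 + 5 + 5 + -6) = 8/4 = 2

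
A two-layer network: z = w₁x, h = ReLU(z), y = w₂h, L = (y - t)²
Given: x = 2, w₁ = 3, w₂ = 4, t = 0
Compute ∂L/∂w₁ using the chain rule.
∂L/∂w₁ = 384

Forward pass:
z = w₁x = 3×2 = 6
h = ReLU(6) = 6
y = w₂h = 4×6 = 24

Backward pass:
∂L/∂y = 2(y - t) = 2(24 - 0) = 48
∂y/∂h = w₂ = 4
∂h/∂z = 1 (ReLU derivative)
∂z/∂w₁ = x = 2

∂L/∂w₁ = 48 × 4 × 1 × 2 = 384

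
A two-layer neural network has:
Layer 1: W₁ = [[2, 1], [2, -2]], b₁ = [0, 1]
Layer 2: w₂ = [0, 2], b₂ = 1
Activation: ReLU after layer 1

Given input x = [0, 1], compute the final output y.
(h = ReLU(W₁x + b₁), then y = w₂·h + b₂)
y = 1

Layer 1 pre-activation: z₁ = [1, -1]
After ReLU: h = [1, 0]
Layer 2 output: y = 0×1 + 2×0 + 1 = 1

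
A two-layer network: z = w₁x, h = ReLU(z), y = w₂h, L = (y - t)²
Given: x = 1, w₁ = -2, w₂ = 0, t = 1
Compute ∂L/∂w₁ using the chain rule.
∂L/∂w₁ = 0

Forward pass:
z = w₁x = -2×1 = -2
h = ReLU(-2) = 0
y = w₂h = 0×0 = 0

Backward pass:
∂L/∂y = 2(y - t) = 2(0 - 1) = -2
∂y/∂h = w₂ = 0
∂h/∂z = 0 (ReLU derivative)
∂z/∂w₁ = x = 1

∂L/∂w₁ = -2 × 0 × 0 × 1 = 0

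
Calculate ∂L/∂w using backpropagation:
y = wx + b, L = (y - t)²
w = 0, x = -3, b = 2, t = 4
∂L/∂w = 12

y = wx + b = (0)(-3) + 2 = 2
∂L/∂y = 2(y - t) = 2(2 - 4) = -4
∂y/∂w = x = -3
∂L/∂w = ∂L/∂y · ∂y/∂w = -4 × -3 = 12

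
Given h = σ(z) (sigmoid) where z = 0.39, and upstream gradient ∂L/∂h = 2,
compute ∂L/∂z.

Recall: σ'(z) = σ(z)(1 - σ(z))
∂L/∂z = 0.4815

σ(0.39) = 0.5963
σ'(0.39) = σ(0.39)(1 - σ(0.39)) = 0.5963 × 0.4037 = 0.2407
∂L/∂z = ∂L/∂h · σ'(z) = 2 × 0.2407 = 0.4815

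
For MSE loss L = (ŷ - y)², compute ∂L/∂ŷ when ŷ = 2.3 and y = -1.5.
∂L/∂ŷ = 7.6

∂L/∂ŷ = 2(ŷ - y) = 2(2.3 - -1.5) = 2(3.8) = 7.6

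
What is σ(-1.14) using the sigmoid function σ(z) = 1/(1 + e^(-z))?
0.2423

sigmoid(-1.14) = 1/(1 + e^(1.14)) = 1/(1 + 3.127) = 0.2423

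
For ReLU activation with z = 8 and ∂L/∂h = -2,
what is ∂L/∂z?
∂L/∂z = -2

h = ReLU(8) = 8
Since z > 0: ∂h/∂z = 1
∂L/∂z = ∂L/∂h · ∂h/∂z = -2 × 1 = -2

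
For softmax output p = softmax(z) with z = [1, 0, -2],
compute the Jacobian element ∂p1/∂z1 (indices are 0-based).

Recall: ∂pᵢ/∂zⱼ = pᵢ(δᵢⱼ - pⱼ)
∂p1/∂z1 = 0.1922

p = softmax(z) = [0.7054, 0.2595, 0.03512]
p1 = 0.2595

∂p1/∂z1 = p1(1 - p1) = 0.2595 × (1 - 0.2595) = 0.1922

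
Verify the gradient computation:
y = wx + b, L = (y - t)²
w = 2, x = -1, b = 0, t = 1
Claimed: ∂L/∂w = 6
Correct

y = (2)(-1) + 0 = -2
∂L/∂y = 2(y - t) = 2(-2 - 1) = -6
∂y/∂w = x = -1
∂L/∂w = -6 × -1 = 6

Claimed value: 6
Correct: The correct gradient is 6.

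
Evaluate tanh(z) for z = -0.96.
-0.7443

tanh(-0.96) = (e^(-0.96) - e^(0.96))/(e^(-0.96) + e^(0.96)) = -0.7443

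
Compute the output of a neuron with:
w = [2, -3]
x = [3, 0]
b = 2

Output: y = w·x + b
y = 8

y = (2)(3) + (-3)(0) + 2 = 8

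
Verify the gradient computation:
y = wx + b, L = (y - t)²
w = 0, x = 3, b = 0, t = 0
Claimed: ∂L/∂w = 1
Incorrect

y = (0)(3) + 0 = 0
∂L/∂y = 2(y - t) = 2(0 - 0) = 0
∂y/∂w = x = 3
∂L/∂w = 0 × 3 = 0

Claimed value: 1
Incorrect: The correct gradient is 0.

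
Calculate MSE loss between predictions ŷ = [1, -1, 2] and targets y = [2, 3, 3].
MSE = 6

MSE = (1/3)((1-2)² + (-1-3)² + (2-3)²) = (1/3)(1 + 16 + 1) = 6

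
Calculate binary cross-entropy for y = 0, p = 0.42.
L = 0.5447

L = -0·log(0.42) - 1·log(0.58) = -log(0.58) = 0.5447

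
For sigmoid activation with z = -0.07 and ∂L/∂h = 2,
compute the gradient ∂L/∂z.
∂L/∂z = 0.4994

σ(-0.07) = 0.4825
σ'(-0.07) = σ(-0.07)(1 - σ(-0.07)) = 0.4825 × 0.5175 = 0.2497
∂L/∂z = ∂L/∂h · σ'(z) = 2 × 0.2497 = 0.4994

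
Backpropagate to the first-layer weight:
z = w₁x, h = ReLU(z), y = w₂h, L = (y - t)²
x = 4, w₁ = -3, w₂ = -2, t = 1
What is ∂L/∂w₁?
∂L/∂w₁ = 0

Forward pass:
z = w₁x = -3×4 = -12
h = ReLU(-12) = 0
y = w₂h = -2×0 = 0

Backward pass:
∂L/∂y = 2(y - t) = 2(0 - 1) = -2
∂y/∂h = w₂ = -2
∂h/∂z = 0 (ReLU derivative)
∂z/∂w₁ = x = 4

∂L/∂w₁ = -2 × -2 × 0 × 4 = 0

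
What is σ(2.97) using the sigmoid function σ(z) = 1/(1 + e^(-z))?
0.9512

sigmoid(2.97) = 1/(1 + e^(-2.97)) = 1/(1 + 0.0513) = 0.9512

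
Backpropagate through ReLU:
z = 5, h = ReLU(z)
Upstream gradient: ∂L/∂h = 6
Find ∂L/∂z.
∂L/∂z = 6

h = ReLU(5) = 5
Since z > 0: ∂h/∂z = 1
∂L/∂z = ∂L/∂h · ∂h/∂z = 6 × 1 = 6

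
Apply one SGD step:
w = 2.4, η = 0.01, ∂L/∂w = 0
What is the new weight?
w_new = 2.4

w_new = w - η·∂L/∂w = 2.4 - 0.01×(0) = 2.4 - (0) = 2.4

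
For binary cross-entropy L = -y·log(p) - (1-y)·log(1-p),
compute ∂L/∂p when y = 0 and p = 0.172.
∂L/∂p = 1.208

∂L/∂p = -y/p + (1-y)/(1-p) = 0 + 1/0.828 = 1.208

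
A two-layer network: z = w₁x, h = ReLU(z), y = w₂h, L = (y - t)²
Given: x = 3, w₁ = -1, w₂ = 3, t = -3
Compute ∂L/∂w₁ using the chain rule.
∂L/∂w₁ = 0

Forward pass:
z = w₁x = -1×3 = -3
h = ReLU(-3) = 0
y = w₂h = 3×0 = 0

Backward pass:
∂L/∂y = 2(y - t) = 2(0 - -3) = 6
∂y/∂h = w₂ = 3
∂h/∂z = 0 (ReLU derivative)
∂z/∂w₁ = x = 3

∂L/∂w₁ = 6 × 3 × 0 × 3 = 0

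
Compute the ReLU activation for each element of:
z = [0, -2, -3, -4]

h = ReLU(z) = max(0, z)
h = [0, 0, 0, 0]

ReLU applied element-wise: max(0,0)=0, max(0,-2)=0, max(0,-3)=0, max(0,-4)=0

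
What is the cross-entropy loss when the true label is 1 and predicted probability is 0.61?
L = 0.4943

L = -1·log(0.61) - 0·log(0.39) = -log(0.61) = 0.4943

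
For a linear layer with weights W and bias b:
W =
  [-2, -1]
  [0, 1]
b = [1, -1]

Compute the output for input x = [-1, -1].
y = [4, -2]

Wx = [-2×-1 + -1×-1, 0×-1 + 1×-1]
   = [3, -1]
y = Wx + b = [3 + 1, -1 + -1] = [4, -2]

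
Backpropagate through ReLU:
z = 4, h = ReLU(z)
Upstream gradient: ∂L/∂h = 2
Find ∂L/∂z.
∂L/∂z = 2

h = ReLU(4) = 4
Since z > 0: ∂h/∂z = 1
∂L/∂z = ∂L/∂h · ∂h/∂z = 2 × 1 = 2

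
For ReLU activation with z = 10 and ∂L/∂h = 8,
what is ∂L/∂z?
∂L/∂z = 8

h = ReLU(10) = 10
Since z > 0: ∂h/∂z = 1
∂L/∂z = ∂L/∂h · ∂h/∂z = 8 × 1 = 8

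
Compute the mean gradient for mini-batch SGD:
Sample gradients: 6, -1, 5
Average gradient = 3.333

Average = (1/3)(6 + -1 + 5) = 10/3 = 3.333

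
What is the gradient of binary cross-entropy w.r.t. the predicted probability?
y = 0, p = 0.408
∂L/∂p = 1.689

∂L/∂p = -y/p + (1-y)/(1-p) = 0 + 1/0.592 = 1.689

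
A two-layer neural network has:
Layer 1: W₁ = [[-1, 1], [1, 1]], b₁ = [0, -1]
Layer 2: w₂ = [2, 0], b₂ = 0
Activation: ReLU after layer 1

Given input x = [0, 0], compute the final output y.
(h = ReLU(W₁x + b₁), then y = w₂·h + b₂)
y = 0

Layer 1 pre-activation: z₁ = [0, -1]
After ReLU: h = [0, 0]
Layer 2 output: y = 2×0 + 0×0 + 0 = 0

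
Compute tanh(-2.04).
-0.9667

tanh(-2.04) = (e^(-2.04) - e^(2.04))/(e^(-2.04) + e^(2.04)) = -0.9667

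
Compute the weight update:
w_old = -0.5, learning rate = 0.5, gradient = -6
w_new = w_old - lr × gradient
w_new = 2.5

w_new = w - η·∂L/∂w = -0.5 - 0.5×(-6) = -0.5 - (-3) = 2.5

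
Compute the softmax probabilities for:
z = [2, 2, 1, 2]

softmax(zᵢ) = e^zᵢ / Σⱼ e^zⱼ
p = [0.2969, 0.2969, 0.1092, 0.2969]

exp(z) = [7.389, 7.389, 2.718, 7.389]
Sum = 24.89
p = [0.2969, 0.2969, 0.1092, 0.2969]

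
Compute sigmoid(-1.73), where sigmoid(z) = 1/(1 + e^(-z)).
0.1506

sigmoid(-1.73) = 1/(1 + e^(1.73)) = 1/(1 + 5.641) = 0.1506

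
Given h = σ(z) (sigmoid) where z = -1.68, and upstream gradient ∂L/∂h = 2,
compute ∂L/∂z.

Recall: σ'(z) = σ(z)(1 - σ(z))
∂L/∂z = 0.2648

σ(-1.68) = 0.1571
σ'(-1.68) = σ(-1.68)(1 - σ(-1.68)) = 0.1571 × 0.8429 = 0.1324
∂L/∂z = ∂L/∂h · σ'(z) = 2 × 0.1324 = 0.2648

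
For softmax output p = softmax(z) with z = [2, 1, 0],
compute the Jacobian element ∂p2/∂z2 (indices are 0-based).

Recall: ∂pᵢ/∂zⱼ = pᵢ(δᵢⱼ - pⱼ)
∂p2/∂z2 = 0.08193

p = softmax(z) = [0.6652, 0.2447, 0.09003]
p2 = 0.09003

∂p2/∂z2 = p2(1 - p2) = 0.09003 × (1 - 0.09003) = 0.08193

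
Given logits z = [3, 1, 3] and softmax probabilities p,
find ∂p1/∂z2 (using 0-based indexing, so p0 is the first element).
∂p1/∂z2 = -0.02968

p = softmax(z) = [0.4683, 0.06338, 0.4683]
p1 = 0.06338, p2 = 0.4683

∂p1/∂z2 = -p1 × p2 = -0.06338 × 0.4683 = -0.02968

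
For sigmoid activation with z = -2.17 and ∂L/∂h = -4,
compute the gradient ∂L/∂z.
∂L/∂z = -0.3679

σ(-2.17) = 0.1025
σ'(-2.17) = σ(-2.17)(1 - σ(-2.17)) = 0.1025 × 0.8975 = 0.09198
∂L/∂z = ∂L/∂h · σ'(z) = -4 × 0.09198 = -0.3679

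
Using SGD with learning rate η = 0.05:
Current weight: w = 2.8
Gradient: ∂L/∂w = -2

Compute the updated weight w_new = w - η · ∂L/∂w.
w_new = 2.9

w_new = w - η·∂L/∂w = 2.8 - 0.05×(-2) = 2.8 - (-0.1) = 2.9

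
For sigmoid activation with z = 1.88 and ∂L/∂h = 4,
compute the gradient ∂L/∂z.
∂L/∂z = 0.4594

σ(1.88) = 0.8676
σ'(1.88) = σ(1.88)(1 - σ(1.88)) = 0.8676 × 0.1324 = 0.1149
∂L/∂z = ∂L/∂h · σ'(z) = 4 × 0.1149 = 0.4594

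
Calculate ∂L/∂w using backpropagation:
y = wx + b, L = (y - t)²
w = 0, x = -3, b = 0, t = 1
∂L/∂w = 6

y = wx + b = (0)(-3) + 0 = 0
∂L/∂y = 2(y - t) = 2(0 - 1) = -2
∂y/∂w = x = -3
∂L/∂w = ∂L/∂y · ∂y/∂w = -2 × -3 = 6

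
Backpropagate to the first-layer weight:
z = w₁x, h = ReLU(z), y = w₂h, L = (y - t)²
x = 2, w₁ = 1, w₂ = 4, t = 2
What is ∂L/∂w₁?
∂L/∂w₁ = 96

Forward pass:
z = w₁x = 1×2 = 2
h = ReLU(2) = 2
y = w₂h = 4×2 = 8

Backward pass:
∂L/∂y = 2(y - t) = 2(8 - 2) = 12
∂y/∂h = w₂ = 4
∂h/∂z = 1 (ReLU derivative)
∂z/∂w₁ = x = 2

∂L/∂w₁ = 12 × 4 × 1 × 2 = 96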